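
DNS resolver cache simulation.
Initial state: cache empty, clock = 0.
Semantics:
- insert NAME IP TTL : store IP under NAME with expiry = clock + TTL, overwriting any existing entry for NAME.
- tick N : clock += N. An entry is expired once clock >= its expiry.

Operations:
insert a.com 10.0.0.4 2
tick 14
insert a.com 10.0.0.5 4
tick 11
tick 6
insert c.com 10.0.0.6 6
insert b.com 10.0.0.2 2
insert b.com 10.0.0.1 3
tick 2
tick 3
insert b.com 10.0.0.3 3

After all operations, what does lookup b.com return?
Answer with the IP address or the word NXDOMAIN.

Answer: 10.0.0.3

Derivation:
Op 1: insert a.com -> 10.0.0.4 (expiry=0+2=2). clock=0
Op 2: tick 14 -> clock=14. purged={a.com}
Op 3: insert a.com -> 10.0.0.5 (expiry=14+4=18). clock=14
Op 4: tick 11 -> clock=25. purged={a.com}
Op 5: tick 6 -> clock=31.
Op 6: insert c.com -> 10.0.0.6 (expiry=31+6=37). clock=31
Op 7: insert b.com -> 10.0.0.2 (expiry=31+2=33). clock=31
Op 8: insert b.com -> 10.0.0.1 (expiry=31+3=34). clock=31
Op 9: tick 2 -> clock=33.
Op 10: tick 3 -> clock=36. purged={b.com}
Op 11: insert b.com -> 10.0.0.3 (expiry=36+3=39). clock=36
lookup b.com: present, ip=10.0.0.3 expiry=39 > clock=36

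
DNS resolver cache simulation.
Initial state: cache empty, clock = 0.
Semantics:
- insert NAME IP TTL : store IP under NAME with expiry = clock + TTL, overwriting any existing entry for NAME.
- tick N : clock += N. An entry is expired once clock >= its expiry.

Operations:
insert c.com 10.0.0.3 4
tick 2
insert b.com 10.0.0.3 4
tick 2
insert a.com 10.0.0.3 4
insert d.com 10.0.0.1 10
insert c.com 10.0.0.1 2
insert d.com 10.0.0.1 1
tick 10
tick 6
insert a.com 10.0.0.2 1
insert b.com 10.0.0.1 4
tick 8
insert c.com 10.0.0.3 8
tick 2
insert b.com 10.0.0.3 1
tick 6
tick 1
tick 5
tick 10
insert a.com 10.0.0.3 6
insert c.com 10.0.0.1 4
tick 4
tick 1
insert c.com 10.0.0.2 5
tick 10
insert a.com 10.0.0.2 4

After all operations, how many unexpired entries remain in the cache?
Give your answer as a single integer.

Answer: 1

Derivation:
Op 1: insert c.com -> 10.0.0.3 (expiry=0+4=4). clock=0
Op 2: tick 2 -> clock=2.
Op 3: insert b.com -> 10.0.0.3 (expiry=2+4=6). clock=2
Op 4: tick 2 -> clock=4. purged={c.com}
Op 5: insert a.com -> 10.0.0.3 (expiry=4+4=8). clock=4
Op 6: insert d.com -> 10.0.0.1 (expiry=4+10=14). clock=4
Op 7: insert c.com -> 10.0.0.1 (expiry=4+2=6). clock=4
Op 8: insert d.com -> 10.0.0.1 (expiry=4+1=5). clock=4
Op 9: tick 10 -> clock=14. purged={a.com,b.com,c.com,d.com}
Op 10: tick 6 -> clock=20.
Op 11: insert a.com -> 10.0.0.2 (expiry=20+1=21). clock=20
Op 12: insert b.com -> 10.0.0.1 (expiry=20+4=24). clock=20
Op 13: tick 8 -> clock=28. purged={a.com,b.com}
Op 14: insert c.com -> 10.0.0.3 (expiry=28+8=36). clock=28
Op 15: tick 2 -> clock=30.
Op 16: insert b.com -> 10.0.0.3 (expiry=30+1=31). clock=30
Op 17: tick 6 -> clock=36. purged={b.com,c.com}
Op 18: tick 1 -> clock=37.
Op 19: tick 5 -> clock=42.
Op 20: tick 10 -> clock=52.
Op 21: insert a.com -> 10.0.0.3 (expiry=52+6=58). clock=52
Op 22: insert c.com -> 10.0.0.1 (expiry=52+4=56). clock=52
Op 23: tick 4 -> clock=56. purged={c.com}
Op 24: tick 1 -> clock=57.
Op 25: insert c.com -> 10.0.0.2 (expiry=57+5=62). clock=57
Op 26: tick 10 -> clock=67. purged={a.com,c.com}
Op 27: insert a.com -> 10.0.0.2 (expiry=67+4=71). clock=67
Final cache (unexpired): {a.com} -> size=1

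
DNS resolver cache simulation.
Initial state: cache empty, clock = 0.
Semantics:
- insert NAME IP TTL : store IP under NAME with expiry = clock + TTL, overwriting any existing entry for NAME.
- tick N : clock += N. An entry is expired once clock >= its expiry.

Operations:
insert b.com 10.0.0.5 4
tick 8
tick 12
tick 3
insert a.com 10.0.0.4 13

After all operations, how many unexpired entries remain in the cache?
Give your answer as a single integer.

Answer: 1

Derivation:
Op 1: insert b.com -> 10.0.0.5 (expiry=0+4=4). clock=0
Op 2: tick 8 -> clock=8. purged={b.com}
Op 3: tick 12 -> clock=20.
Op 4: tick 3 -> clock=23.
Op 5: insert a.com -> 10.0.0.4 (expiry=23+13=36). clock=23
Final cache (unexpired): {a.com} -> size=1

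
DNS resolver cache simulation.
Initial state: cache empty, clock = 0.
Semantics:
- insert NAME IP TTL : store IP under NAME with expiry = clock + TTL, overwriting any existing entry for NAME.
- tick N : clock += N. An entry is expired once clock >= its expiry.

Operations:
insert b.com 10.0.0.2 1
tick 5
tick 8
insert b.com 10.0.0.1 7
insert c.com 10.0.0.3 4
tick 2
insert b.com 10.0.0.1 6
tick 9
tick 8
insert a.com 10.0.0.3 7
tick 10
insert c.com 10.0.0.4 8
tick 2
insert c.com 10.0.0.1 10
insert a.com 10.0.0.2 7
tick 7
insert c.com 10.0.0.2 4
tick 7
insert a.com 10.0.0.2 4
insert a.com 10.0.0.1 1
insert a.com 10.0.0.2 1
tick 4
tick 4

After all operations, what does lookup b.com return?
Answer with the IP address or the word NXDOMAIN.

Answer: NXDOMAIN

Derivation:
Op 1: insert b.com -> 10.0.0.2 (expiry=0+1=1). clock=0
Op 2: tick 5 -> clock=5. purged={b.com}
Op 3: tick 8 -> clock=13.
Op 4: insert b.com -> 10.0.0.1 (expiry=13+7=20). clock=13
Op 5: insert c.com -> 10.0.0.3 (expiry=13+4=17). clock=13
Op 6: tick 2 -> clock=15.
Op 7: insert b.com -> 10.0.0.1 (expiry=15+6=21). clock=15
Op 8: tick 9 -> clock=24. purged={b.com,c.com}
Op 9: tick 8 -> clock=32.
Op 10: insert a.com -> 10.0.0.3 (expiry=32+7=39). clock=32
Op 11: tick 10 -> clock=42. purged={a.com}
Op 12: insert c.com -> 10.0.0.4 (expiry=42+8=50). clock=42
Op 13: tick 2 -> clock=44.
Op 14: insert c.com -> 10.0.0.1 (expiry=44+10=54). clock=44
Op 15: insert a.com -> 10.0.0.2 (expiry=44+7=51). clock=44
Op 16: tick 7 -> clock=51. purged={a.com}
Op 17: insert c.com -> 10.0.0.2 (expiry=51+4=55). clock=51
Op 18: tick 7 -> clock=58. purged={c.com}
Op 19: insert a.com -> 10.0.0.2 (expiry=58+4=62). clock=58
Op 20: insert a.com -> 10.0.0.1 (expiry=58+1=59). clock=58
Op 21: insert a.com -> 10.0.0.2 (expiry=58+1=59). clock=58
Op 22: tick 4 -> clock=62. purged={a.com}
Op 23: tick 4 -> clock=66.
lookup b.com: not in cache (expired or never inserted)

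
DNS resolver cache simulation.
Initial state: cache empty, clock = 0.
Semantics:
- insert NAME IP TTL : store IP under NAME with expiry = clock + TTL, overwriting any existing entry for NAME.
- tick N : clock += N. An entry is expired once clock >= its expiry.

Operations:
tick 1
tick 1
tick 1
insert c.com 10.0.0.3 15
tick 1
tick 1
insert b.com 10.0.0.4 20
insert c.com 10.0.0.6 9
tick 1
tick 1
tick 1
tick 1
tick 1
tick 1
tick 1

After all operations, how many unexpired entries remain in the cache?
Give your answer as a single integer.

Answer: 2

Derivation:
Op 1: tick 1 -> clock=1.
Op 2: tick 1 -> clock=2.
Op 3: tick 1 -> clock=3.
Op 4: insert c.com -> 10.0.0.3 (expiry=3+15=18). clock=3
Op 5: tick 1 -> clock=4.
Op 6: tick 1 -> clock=5.
Op 7: insert b.com -> 10.0.0.4 (expiry=5+20=25). clock=5
Op 8: insert c.com -> 10.0.0.6 (expiry=5+9=14). clock=5
Op 9: tick 1 -> clock=6.
Op 10: tick 1 -> clock=7.
Op 11: tick 1 -> clock=8.
Op 12: tick 1 -> clock=9.
Op 13: tick 1 -> clock=10.
Op 14: tick 1 -> clock=11.
Op 15: tick 1 -> clock=12.
Final cache (unexpired): {b.com,c.com} -> size=2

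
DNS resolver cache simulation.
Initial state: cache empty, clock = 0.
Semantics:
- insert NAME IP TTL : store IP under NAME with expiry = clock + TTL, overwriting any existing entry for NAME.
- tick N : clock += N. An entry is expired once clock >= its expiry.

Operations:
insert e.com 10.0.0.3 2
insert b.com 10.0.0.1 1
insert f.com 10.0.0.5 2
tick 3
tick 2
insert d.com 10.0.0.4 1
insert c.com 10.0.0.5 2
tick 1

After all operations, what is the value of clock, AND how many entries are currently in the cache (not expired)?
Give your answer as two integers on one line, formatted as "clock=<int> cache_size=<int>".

Answer: clock=6 cache_size=1

Derivation:
Op 1: insert e.com -> 10.0.0.3 (expiry=0+2=2). clock=0
Op 2: insert b.com -> 10.0.0.1 (expiry=0+1=1). clock=0
Op 3: insert f.com -> 10.0.0.5 (expiry=0+2=2). clock=0
Op 4: tick 3 -> clock=3. purged={b.com,e.com,f.com}
Op 5: tick 2 -> clock=5.
Op 6: insert d.com -> 10.0.0.4 (expiry=5+1=6). clock=5
Op 7: insert c.com -> 10.0.0.5 (expiry=5+2=7). clock=5
Op 8: tick 1 -> clock=6. purged={d.com}
Final clock = 6
Final cache (unexpired): {c.com} -> size=1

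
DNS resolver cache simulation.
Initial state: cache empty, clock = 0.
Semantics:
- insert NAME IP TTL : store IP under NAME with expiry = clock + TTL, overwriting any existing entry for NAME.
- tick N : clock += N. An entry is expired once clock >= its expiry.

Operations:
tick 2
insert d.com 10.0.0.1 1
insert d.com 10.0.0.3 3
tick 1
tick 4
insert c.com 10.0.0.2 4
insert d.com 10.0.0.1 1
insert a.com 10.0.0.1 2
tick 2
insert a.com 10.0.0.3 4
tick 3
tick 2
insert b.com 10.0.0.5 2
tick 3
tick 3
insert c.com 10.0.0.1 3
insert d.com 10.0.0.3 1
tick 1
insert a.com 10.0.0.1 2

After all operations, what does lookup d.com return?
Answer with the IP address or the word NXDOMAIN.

Op 1: tick 2 -> clock=2.
Op 2: insert d.com -> 10.0.0.1 (expiry=2+1=3). clock=2
Op 3: insert d.com -> 10.0.0.3 (expiry=2+3=5). clock=2
Op 4: tick 1 -> clock=3.
Op 5: tick 4 -> clock=7. purged={d.com}
Op 6: insert c.com -> 10.0.0.2 (expiry=7+4=11). clock=7
Op 7: insert d.com -> 10.0.0.1 (expiry=7+1=8). clock=7
Op 8: insert a.com -> 10.0.0.1 (expiry=7+2=9). clock=7
Op 9: tick 2 -> clock=9. purged={a.com,d.com}
Op 10: insert a.com -> 10.0.0.3 (expiry=9+4=13). clock=9
Op 11: tick 3 -> clock=12. purged={c.com}
Op 12: tick 2 -> clock=14. purged={a.com}
Op 13: insert b.com -> 10.0.0.5 (expiry=14+2=16). clock=14
Op 14: tick 3 -> clock=17. purged={b.com}
Op 15: tick 3 -> clock=20.
Op 16: insert c.com -> 10.0.0.1 (expiry=20+3=23). clock=20
Op 17: insert d.com -> 10.0.0.3 (expiry=20+1=21). clock=20
Op 18: tick 1 -> clock=21. purged={d.com}
Op 19: insert a.com -> 10.0.0.1 (expiry=21+2=23). clock=21
lookup d.com: not in cache (expired or never inserted)

Answer: NXDOMAIN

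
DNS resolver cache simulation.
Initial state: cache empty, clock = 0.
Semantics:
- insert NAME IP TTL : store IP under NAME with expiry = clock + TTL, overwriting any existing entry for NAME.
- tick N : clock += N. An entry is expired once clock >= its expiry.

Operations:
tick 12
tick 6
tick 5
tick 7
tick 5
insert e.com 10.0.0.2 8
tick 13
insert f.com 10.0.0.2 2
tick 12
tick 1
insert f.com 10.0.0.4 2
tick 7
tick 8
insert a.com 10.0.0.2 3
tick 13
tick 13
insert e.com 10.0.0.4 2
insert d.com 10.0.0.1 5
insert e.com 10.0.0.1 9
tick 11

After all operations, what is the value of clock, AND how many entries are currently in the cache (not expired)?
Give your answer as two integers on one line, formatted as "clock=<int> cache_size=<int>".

Op 1: tick 12 -> clock=12.
Op 2: tick 6 -> clock=18.
Op 3: tick 5 -> clock=23.
Op 4: tick 7 -> clock=30.
Op 5: tick 5 -> clock=35.
Op 6: insert e.com -> 10.0.0.2 (expiry=35+8=43). clock=35
Op 7: tick 13 -> clock=48. purged={e.com}
Op 8: insert f.com -> 10.0.0.2 (expiry=48+2=50). clock=48
Op 9: tick 12 -> clock=60. purged={f.com}
Op 10: tick 1 -> clock=61.
Op 11: insert f.com -> 10.0.0.4 (expiry=61+2=63). clock=61
Op 12: tick 7 -> clock=68. purged={f.com}
Op 13: tick 8 -> clock=76.
Op 14: insert a.com -> 10.0.0.2 (expiry=76+3=79). clock=76
Op 15: tick 13 -> clock=89. purged={a.com}
Op 16: tick 13 -> clock=102.
Op 17: insert e.com -> 10.0.0.4 (expiry=102+2=104). clock=102
Op 18: insert d.com -> 10.0.0.1 (expiry=102+5=107). clock=102
Op 19: insert e.com -> 10.0.0.1 (expiry=102+9=111). clock=102
Op 20: tick 11 -> clock=113. purged={d.com,e.com}
Final clock = 113
Final cache (unexpired): {} -> size=0

Answer: clock=113 cache_size=0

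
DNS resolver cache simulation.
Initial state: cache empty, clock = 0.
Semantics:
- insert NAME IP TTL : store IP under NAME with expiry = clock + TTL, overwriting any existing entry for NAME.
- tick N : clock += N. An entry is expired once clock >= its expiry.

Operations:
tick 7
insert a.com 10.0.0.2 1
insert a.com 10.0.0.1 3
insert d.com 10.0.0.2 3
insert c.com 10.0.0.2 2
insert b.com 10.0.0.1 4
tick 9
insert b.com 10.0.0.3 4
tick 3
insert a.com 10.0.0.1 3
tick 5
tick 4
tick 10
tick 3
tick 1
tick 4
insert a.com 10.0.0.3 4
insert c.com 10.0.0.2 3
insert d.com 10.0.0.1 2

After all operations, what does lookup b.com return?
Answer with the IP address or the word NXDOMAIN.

Answer: NXDOMAIN

Derivation:
Op 1: tick 7 -> clock=7.
Op 2: insert a.com -> 10.0.0.2 (expiry=7+1=8). clock=7
Op 3: insert a.com -> 10.0.0.1 (expiry=7+3=10). clock=7
Op 4: insert d.com -> 10.0.0.2 (expiry=7+3=10). clock=7
Op 5: insert c.com -> 10.0.0.2 (expiry=7+2=9). clock=7
Op 6: insert b.com -> 10.0.0.1 (expiry=7+4=11). clock=7
Op 7: tick 9 -> clock=16. purged={a.com,b.com,c.com,d.com}
Op 8: insert b.com -> 10.0.0.3 (expiry=16+4=20). clock=16
Op 9: tick 3 -> clock=19.
Op 10: insert a.com -> 10.0.0.1 (expiry=19+3=22). clock=19
Op 11: tick 5 -> clock=24. purged={a.com,b.com}
Op 12: tick 4 -> clock=28.
Op 13: tick 10 -> clock=38.
Op 14: tick 3 -> clock=41.
Op 15: tick 1 -> clock=42.
Op 16: tick 4 -> clock=46.
Op 17: insert a.com -> 10.0.0.3 (expiry=46+4=50). clock=46
Op 18: insert c.com -> 10.0.0.2 (expiry=46+3=49). clock=46
Op 19: insert d.com -> 10.0.0.1 (expiry=46+2=48). clock=46
lookup b.com: not in cache (expired or never inserted)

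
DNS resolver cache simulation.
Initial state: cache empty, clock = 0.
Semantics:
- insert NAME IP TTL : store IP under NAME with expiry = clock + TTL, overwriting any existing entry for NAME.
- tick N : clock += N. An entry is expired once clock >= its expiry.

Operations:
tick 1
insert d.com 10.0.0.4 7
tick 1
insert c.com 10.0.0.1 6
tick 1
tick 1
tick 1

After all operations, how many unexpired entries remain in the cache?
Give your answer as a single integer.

Answer: 2

Derivation:
Op 1: tick 1 -> clock=1.
Op 2: insert d.com -> 10.0.0.4 (expiry=1+7=8). clock=1
Op 3: tick 1 -> clock=2.
Op 4: insert c.com -> 10.0.0.1 (expiry=2+6=8). clock=2
Op 5: tick 1 -> clock=3.
Op 6: tick 1 -> clock=4.
Op 7: tick 1 -> clock=5.
Final cache (unexpired): {c.com,d.com} -> size=2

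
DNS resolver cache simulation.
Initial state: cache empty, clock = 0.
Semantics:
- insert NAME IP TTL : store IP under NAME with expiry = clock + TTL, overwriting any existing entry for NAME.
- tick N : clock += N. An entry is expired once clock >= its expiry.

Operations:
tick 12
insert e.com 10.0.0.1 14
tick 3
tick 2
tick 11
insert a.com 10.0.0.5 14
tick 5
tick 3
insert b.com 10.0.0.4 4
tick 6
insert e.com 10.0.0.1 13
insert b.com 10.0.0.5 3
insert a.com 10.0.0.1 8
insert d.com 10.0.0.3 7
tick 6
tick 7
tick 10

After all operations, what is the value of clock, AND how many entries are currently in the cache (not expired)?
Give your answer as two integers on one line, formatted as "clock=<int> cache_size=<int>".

Op 1: tick 12 -> clock=12.
Op 2: insert e.com -> 10.0.0.1 (expiry=12+14=26). clock=12
Op 3: tick 3 -> clock=15.
Op 4: tick 2 -> clock=17.
Op 5: tick 11 -> clock=28. purged={e.com}
Op 6: insert a.com -> 10.0.0.5 (expiry=28+14=42). clock=28
Op 7: tick 5 -> clock=33.
Op 8: tick 3 -> clock=36.
Op 9: insert b.com -> 10.0.0.4 (expiry=36+4=40). clock=36
Op 10: tick 6 -> clock=42. purged={a.com,b.com}
Op 11: insert e.com -> 10.0.0.1 (expiry=42+13=55). clock=42
Op 12: insert b.com -> 10.0.0.5 (expiry=42+3=45). clock=42
Op 13: insert a.com -> 10.0.0.1 (expiry=42+8=50). clock=42
Op 14: insert d.com -> 10.0.0.3 (expiry=42+7=49). clock=42
Op 15: tick 6 -> clock=48. purged={b.com}
Op 16: tick 7 -> clock=55. purged={a.com,d.com,e.com}
Op 17: tick 10 -> clock=65.
Final clock = 65
Final cache (unexpired): {} -> size=0

Answer: clock=65 cache_size=0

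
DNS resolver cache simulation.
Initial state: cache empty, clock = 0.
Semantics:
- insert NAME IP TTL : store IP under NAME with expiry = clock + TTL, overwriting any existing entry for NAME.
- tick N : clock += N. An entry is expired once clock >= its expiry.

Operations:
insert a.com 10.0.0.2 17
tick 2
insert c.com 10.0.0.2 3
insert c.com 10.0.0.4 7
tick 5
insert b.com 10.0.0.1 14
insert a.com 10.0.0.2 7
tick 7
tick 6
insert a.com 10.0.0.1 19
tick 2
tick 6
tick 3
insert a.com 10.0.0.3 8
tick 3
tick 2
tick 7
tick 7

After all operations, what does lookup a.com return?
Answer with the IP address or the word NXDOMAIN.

Answer: NXDOMAIN

Derivation:
Op 1: insert a.com -> 10.0.0.2 (expiry=0+17=17). clock=0
Op 2: tick 2 -> clock=2.
Op 3: insert c.com -> 10.0.0.2 (expiry=2+3=5). clock=2
Op 4: insert c.com -> 10.0.0.4 (expiry=2+7=9). clock=2
Op 5: tick 5 -> clock=7.
Op 6: insert b.com -> 10.0.0.1 (expiry=7+14=21). clock=7
Op 7: insert a.com -> 10.0.0.2 (expiry=7+7=14). clock=7
Op 8: tick 7 -> clock=14. purged={a.com,c.com}
Op 9: tick 6 -> clock=20.
Op 10: insert a.com -> 10.0.0.1 (expiry=20+19=39). clock=20
Op 11: tick 2 -> clock=22. purged={b.com}
Op 12: tick 6 -> clock=28.
Op 13: tick 3 -> clock=31.
Op 14: insert a.com -> 10.0.0.3 (expiry=31+8=39). clock=31
Op 15: tick 3 -> clock=34.
Op 16: tick 2 -> clock=36.
Op 17: tick 7 -> clock=43. purged={a.com}
Op 18: tick 7 -> clock=50.
lookup a.com: not in cache (expired or never inserted)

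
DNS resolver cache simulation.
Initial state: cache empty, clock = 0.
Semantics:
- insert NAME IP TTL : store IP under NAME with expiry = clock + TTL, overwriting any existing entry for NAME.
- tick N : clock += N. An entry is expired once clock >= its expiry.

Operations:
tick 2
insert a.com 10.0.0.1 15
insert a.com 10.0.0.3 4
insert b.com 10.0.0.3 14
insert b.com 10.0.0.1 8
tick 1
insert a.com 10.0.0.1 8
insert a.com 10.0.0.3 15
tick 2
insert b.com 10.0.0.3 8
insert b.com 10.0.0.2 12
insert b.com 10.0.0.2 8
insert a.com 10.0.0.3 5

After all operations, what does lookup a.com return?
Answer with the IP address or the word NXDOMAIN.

Answer: 10.0.0.3

Derivation:
Op 1: tick 2 -> clock=2.
Op 2: insert a.com -> 10.0.0.1 (expiry=2+15=17). clock=2
Op 3: insert a.com -> 10.0.0.3 (expiry=2+4=6). clock=2
Op 4: insert b.com -> 10.0.0.3 (expiry=2+14=16). clock=2
Op 5: insert b.com -> 10.0.0.1 (expiry=2+8=10). clock=2
Op 6: tick 1 -> clock=3.
Op 7: insert a.com -> 10.0.0.1 (expiry=3+8=11). clock=3
Op 8: insert a.com -> 10.0.0.3 (expiry=3+15=18). clock=3
Op 9: tick 2 -> clock=5.
Op 10: insert b.com -> 10.0.0.3 (expiry=5+8=13). clock=5
Op 11: insert b.com -> 10.0.0.2 (expiry=5+12=17). clock=5
Op 12: insert b.com -> 10.0.0.2 (expiry=5+8=13). clock=5
Op 13: insert a.com -> 10.0.0.3 (expiry=5+5=10). clock=5
lookup a.com: present, ip=10.0.0.3 expiry=10 > clock=5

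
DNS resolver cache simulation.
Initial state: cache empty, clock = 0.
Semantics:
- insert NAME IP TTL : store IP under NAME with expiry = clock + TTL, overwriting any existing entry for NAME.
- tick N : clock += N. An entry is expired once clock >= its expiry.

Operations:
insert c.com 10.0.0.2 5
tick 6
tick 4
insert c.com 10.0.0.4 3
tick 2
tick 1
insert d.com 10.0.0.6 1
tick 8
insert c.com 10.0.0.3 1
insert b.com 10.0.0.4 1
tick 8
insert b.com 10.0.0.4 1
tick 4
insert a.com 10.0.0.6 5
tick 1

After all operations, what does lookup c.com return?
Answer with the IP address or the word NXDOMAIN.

Op 1: insert c.com -> 10.0.0.2 (expiry=0+5=5). clock=0
Op 2: tick 6 -> clock=6. purged={c.com}
Op 3: tick 4 -> clock=10.
Op 4: insert c.com -> 10.0.0.4 (expiry=10+3=13). clock=10
Op 5: tick 2 -> clock=12.
Op 6: tick 1 -> clock=13. purged={c.com}
Op 7: insert d.com -> 10.0.0.6 (expiry=13+1=14). clock=13
Op 8: tick 8 -> clock=21. purged={d.com}
Op 9: insert c.com -> 10.0.0.3 (expiry=21+1=22). clock=21
Op 10: insert b.com -> 10.0.0.4 (expiry=21+1=22). clock=21
Op 11: tick 8 -> clock=29. purged={b.com,c.com}
Op 12: insert b.com -> 10.0.0.4 (expiry=29+1=30). clock=29
Op 13: tick 4 -> clock=33. purged={b.com}
Op 14: insert a.com -> 10.0.0.6 (expiry=33+5=38). clock=33
Op 15: tick 1 -> clock=34.
lookup c.com: not in cache (expired or never inserted)

Answer: NXDOMAIN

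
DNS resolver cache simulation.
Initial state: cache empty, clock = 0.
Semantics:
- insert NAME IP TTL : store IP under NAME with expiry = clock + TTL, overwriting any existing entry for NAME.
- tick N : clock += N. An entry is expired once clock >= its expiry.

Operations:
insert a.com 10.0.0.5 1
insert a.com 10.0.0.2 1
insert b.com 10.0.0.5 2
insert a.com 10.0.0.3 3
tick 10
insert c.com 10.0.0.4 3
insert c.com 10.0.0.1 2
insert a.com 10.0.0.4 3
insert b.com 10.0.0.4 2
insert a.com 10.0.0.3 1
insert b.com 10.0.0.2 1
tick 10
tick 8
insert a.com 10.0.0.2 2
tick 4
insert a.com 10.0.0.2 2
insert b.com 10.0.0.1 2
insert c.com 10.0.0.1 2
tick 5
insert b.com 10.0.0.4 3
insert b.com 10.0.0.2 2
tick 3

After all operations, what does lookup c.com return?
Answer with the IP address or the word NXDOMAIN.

Answer: NXDOMAIN

Derivation:
Op 1: insert a.com -> 10.0.0.5 (expiry=0+1=1). clock=0
Op 2: insert a.com -> 10.0.0.2 (expiry=0+1=1). clock=0
Op 3: insert b.com -> 10.0.0.5 (expiry=0+2=2). clock=0
Op 4: insert a.com -> 10.0.0.3 (expiry=0+3=3). clock=0
Op 5: tick 10 -> clock=10. purged={a.com,b.com}
Op 6: insert c.com -> 10.0.0.4 (expiry=10+3=13). clock=10
Op 7: insert c.com -> 10.0.0.1 (expiry=10+2=12). clock=10
Op 8: insert a.com -> 10.0.0.4 (expiry=10+3=13). clock=10
Op 9: insert b.com -> 10.0.0.4 (expiry=10+2=12). clock=10
Op 10: insert a.com -> 10.0.0.3 (expiry=10+1=11). clock=10
Op 11: insert b.com -> 10.0.0.2 (expiry=10+1=11). clock=10
Op 12: tick 10 -> clock=20. purged={a.com,b.com,c.com}
Op 13: tick 8 -> clock=28.
Op 14: insert a.com -> 10.0.0.2 (expiry=28+2=30). clock=28
Op 15: tick 4 -> clock=32. purged={a.com}
Op 16: insert a.com -> 10.0.0.2 (expiry=32+2=34). clock=32
Op 17: insert b.com -> 10.0.0.1 (expiry=32+2=34). clock=32
Op 18: insert c.com -> 10.0.0.1 (expiry=32+2=34). clock=32
Op 19: tick 5 -> clock=37. purged={a.com,b.com,c.com}
Op 20: insert b.com -> 10.0.0.4 (expiry=37+3=40). clock=37
Op 21: insert b.com -> 10.0.0.2 (expiry=37+2=39). clock=37
Op 22: tick 3 -> clock=40. purged={b.com}
lookup c.com: not in cache (expired or never inserted)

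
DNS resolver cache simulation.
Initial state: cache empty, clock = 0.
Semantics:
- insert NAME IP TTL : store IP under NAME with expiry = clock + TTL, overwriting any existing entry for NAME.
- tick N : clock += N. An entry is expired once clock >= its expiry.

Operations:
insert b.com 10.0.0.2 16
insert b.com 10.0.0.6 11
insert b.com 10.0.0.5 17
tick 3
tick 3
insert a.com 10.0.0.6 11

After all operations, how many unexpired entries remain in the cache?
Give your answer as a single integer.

Answer: 2

Derivation:
Op 1: insert b.com -> 10.0.0.2 (expiry=0+16=16). clock=0
Op 2: insert b.com -> 10.0.0.6 (expiry=0+11=11). clock=0
Op 3: insert b.com -> 10.0.0.5 (expiry=0+17=17). clock=0
Op 4: tick 3 -> clock=3.
Op 5: tick 3 -> clock=6.
Op 6: insert a.com -> 10.0.0.6 (expiry=6+11=17). clock=6
Final cache (unexpired): {a.com,b.com} -> size=2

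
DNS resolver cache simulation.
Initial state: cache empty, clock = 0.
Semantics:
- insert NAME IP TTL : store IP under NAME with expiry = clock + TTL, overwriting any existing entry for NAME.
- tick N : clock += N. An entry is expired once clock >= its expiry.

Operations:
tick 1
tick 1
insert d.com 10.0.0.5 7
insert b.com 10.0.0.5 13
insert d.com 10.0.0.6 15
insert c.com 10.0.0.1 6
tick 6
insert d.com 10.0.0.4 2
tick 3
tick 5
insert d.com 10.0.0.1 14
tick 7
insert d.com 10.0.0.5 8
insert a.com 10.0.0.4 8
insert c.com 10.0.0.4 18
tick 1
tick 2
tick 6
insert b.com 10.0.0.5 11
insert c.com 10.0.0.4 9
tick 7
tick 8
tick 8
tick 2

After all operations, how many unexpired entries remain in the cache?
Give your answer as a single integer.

Op 1: tick 1 -> clock=1.
Op 2: tick 1 -> clock=2.
Op 3: insert d.com -> 10.0.0.5 (expiry=2+7=9). clock=2
Op 4: insert b.com -> 10.0.0.5 (expiry=2+13=15). clock=2
Op 5: insert d.com -> 10.0.0.6 (expiry=2+15=17). clock=2
Op 6: insert c.com -> 10.0.0.1 (expiry=2+6=8). clock=2
Op 7: tick 6 -> clock=8. purged={c.com}
Op 8: insert d.com -> 10.0.0.4 (expiry=8+2=10). clock=8
Op 9: tick 3 -> clock=11. purged={d.com}
Op 10: tick 5 -> clock=16. purged={b.com}
Op 11: insert d.com -> 10.0.0.1 (expiry=16+14=30). clock=16
Op 12: tick 7 -> clock=23.
Op 13: insert d.com -> 10.0.0.5 (expiry=23+8=31). clock=23
Op 14: insert a.com -> 10.0.0.4 (expiry=23+8=31). clock=23
Op 15: insert c.com -> 10.0.0.4 (expiry=23+18=41). clock=23
Op 16: tick 1 -> clock=24.
Op 17: tick 2 -> clock=26.
Op 18: tick 6 -> clock=32. purged={a.com,d.com}
Op 19: insert b.com -> 10.0.0.5 (expiry=32+11=43). clock=32
Op 20: insert c.com -> 10.0.0.4 (expiry=32+9=41). clock=32
Op 21: tick 7 -> clock=39.
Op 22: tick 8 -> clock=47. purged={b.com,c.com}
Op 23: tick 8 -> clock=55.
Op 24: tick 2 -> clock=57.
Final cache (unexpired): {} -> size=0

Answer: 0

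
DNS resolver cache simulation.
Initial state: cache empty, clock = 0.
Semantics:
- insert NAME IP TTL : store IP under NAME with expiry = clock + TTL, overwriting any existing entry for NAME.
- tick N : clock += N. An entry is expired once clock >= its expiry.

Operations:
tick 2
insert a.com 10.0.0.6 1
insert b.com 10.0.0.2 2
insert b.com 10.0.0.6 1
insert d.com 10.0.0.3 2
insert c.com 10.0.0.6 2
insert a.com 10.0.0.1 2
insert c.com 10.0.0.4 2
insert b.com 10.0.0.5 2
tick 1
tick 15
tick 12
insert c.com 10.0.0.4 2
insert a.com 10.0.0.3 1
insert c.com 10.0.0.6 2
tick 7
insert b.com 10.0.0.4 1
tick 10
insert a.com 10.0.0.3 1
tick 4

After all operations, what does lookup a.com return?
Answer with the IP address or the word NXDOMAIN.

Answer: NXDOMAIN

Derivation:
Op 1: tick 2 -> clock=2.
Op 2: insert a.com -> 10.0.0.6 (expiry=2+1=3). clock=2
Op 3: insert b.com -> 10.0.0.2 (expiry=2+2=4). clock=2
Op 4: insert b.com -> 10.0.0.6 (expiry=2+1=3). clock=2
Op 5: insert d.com -> 10.0.0.3 (expiry=2+2=4). clock=2
Op 6: insert c.com -> 10.0.0.6 (expiry=2+2=4). clock=2
Op 7: insert a.com -> 10.0.0.1 (expiry=2+2=4). clock=2
Op 8: insert c.com -> 10.0.0.4 (expiry=2+2=4). clock=2
Op 9: insert b.com -> 10.0.0.5 (expiry=2+2=4). clock=2
Op 10: tick 1 -> clock=3.
Op 11: tick 15 -> clock=18. purged={a.com,b.com,c.com,d.com}
Op 12: tick 12 -> clock=30.
Op 13: insert c.com -> 10.0.0.4 (expiry=30+2=32). clock=30
Op 14: insert a.com -> 10.0.0.3 (expiry=30+1=31). clock=30
Op 15: insert c.com -> 10.0.0.6 (expiry=30+2=32). clock=30
Op 16: tick 7 -> clock=37. purged={a.com,c.com}
Op 17: insert b.com -> 10.0.0.4 (expiry=37+1=38). clock=37
Op 18: tick 10 -> clock=47. purged={b.com}
Op 19: insert a.com -> 10.0.0.3 (expiry=47+1=48). clock=47
Op 20: tick 4 -> clock=51. purged={a.com}
lookup a.com: not in cache (expired or never inserted)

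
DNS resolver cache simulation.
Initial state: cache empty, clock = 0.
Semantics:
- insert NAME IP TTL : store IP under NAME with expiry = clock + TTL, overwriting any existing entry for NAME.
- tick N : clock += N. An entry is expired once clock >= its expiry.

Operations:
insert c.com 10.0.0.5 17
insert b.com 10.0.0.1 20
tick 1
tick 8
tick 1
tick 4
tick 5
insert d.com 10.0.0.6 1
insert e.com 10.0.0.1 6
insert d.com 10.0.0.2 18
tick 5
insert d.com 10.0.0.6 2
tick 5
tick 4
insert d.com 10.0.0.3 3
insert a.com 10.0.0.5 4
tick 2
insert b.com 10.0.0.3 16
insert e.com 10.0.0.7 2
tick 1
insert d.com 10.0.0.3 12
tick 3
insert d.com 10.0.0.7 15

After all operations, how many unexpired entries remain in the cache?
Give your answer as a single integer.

Answer: 2

Derivation:
Op 1: insert c.com -> 10.0.0.5 (expiry=0+17=17). clock=0
Op 2: insert b.com -> 10.0.0.1 (expiry=0+20=20). clock=0
Op 3: tick 1 -> clock=1.
Op 4: tick 8 -> clock=9.
Op 5: tick 1 -> clock=10.
Op 6: tick 4 -> clock=14.
Op 7: tick 5 -> clock=19. purged={c.com}
Op 8: insert d.com -> 10.0.0.6 (expiry=19+1=20). clock=19
Op 9: insert e.com -> 10.0.0.1 (expiry=19+6=25). clock=19
Op 10: insert d.com -> 10.0.0.2 (expiry=19+18=37). clock=19
Op 11: tick 5 -> clock=24. purged={b.com}
Op 12: insert d.com -> 10.0.0.6 (expiry=24+2=26). clock=24
Op 13: tick 5 -> clock=29. purged={d.com,e.com}
Op 14: tick 4 -> clock=33.
Op 15: insert d.com -> 10.0.0.3 (expiry=33+3=36). clock=33
Op 16: insert a.com -> 10.0.0.5 (expiry=33+4=37). clock=33
Op 17: tick 2 -> clock=35.
Op 18: insert b.com -> 10.0.0.3 (expiry=35+16=51). clock=35
Op 19: insert e.com -> 10.0.0.7 (expiry=35+2=37). clock=35
Op 20: tick 1 -> clock=36. purged={d.com}
Op 21: insert d.com -> 10.0.0.3 (expiry=36+12=48). clock=36
Op 22: tick 3 -> clock=39. purged={a.com,e.com}
Op 23: insert d.com -> 10.0.0.7 (expiry=39+15=54). clock=39
Final cache (unexpired): {b.com,d.com} -> size=2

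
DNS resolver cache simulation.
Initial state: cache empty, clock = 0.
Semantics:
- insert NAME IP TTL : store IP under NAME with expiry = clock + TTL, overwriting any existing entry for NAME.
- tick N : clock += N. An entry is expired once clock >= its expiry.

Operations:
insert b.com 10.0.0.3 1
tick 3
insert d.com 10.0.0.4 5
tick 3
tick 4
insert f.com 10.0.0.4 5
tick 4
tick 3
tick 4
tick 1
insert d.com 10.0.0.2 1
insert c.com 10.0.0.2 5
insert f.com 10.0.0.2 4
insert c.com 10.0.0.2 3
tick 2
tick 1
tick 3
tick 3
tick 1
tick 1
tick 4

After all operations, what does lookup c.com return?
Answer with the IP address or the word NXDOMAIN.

Op 1: insert b.com -> 10.0.0.3 (expiry=0+1=1). clock=0
Op 2: tick 3 -> clock=3. purged={b.com}
Op 3: insert d.com -> 10.0.0.4 (expiry=3+5=8). clock=3
Op 4: tick 3 -> clock=6.
Op 5: tick 4 -> clock=10. purged={d.com}
Op 6: insert f.com -> 10.0.0.4 (expiry=10+5=15). clock=10
Op 7: tick 4 -> clock=14.
Op 8: tick 3 -> clock=17. purged={f.com}
Op 9: tick 4 -> clock=21.
Op 10: tick 1 -> clock=22.
Op 11: insert d.com -> 10.0.0.2 (expiry=22+1=23). clock=22
Op 12: insert c.com -> 10.0.0.2 (expiry=22+5=27). clock=22
Op 13: insert f.com -> 10.0.0.2 (expiry=22+4=26). clock=22
Op 14: insert c.com -> 10.0.0.2 (expiry=22+3=25). clock=22
Op 15: tick 2 -> clock=24. purged={d.com}
Op 16: tick 1 -> clock=25. purged={c.com}
Op 17: tick 3 -> clock=28. purged={f.com}
Op 18: tick 3 -> clock=31.
Op 19: tick 1 -> clock=32.
Op 20: tick 1 -> clock=33.
Op 21: tick 4 -> clock=37.
lookup c.com: not in cache (expired or never inserted)

Answer: NXDOMAIN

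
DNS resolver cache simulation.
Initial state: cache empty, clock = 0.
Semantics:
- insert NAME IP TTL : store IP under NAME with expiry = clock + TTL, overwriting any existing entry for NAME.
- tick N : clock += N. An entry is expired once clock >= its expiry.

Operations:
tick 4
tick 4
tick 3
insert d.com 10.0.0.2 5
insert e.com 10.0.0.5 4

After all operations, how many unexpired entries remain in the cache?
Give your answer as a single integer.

Op 1: tick 4 -> clock=4.
Op 2: tick 4 -> clock=8.
Op 3: tick 3 -> clock=11.
Op 4: insert d.com -> 10.0.0.2 (expiry=11+5=16). clock=11
Op 5: insert e.com -> 10.0.0.5 (expiry=11+4=15). clock=11
Final cache (unexpired): {d.com,e.com} -> size=2

Answer: 2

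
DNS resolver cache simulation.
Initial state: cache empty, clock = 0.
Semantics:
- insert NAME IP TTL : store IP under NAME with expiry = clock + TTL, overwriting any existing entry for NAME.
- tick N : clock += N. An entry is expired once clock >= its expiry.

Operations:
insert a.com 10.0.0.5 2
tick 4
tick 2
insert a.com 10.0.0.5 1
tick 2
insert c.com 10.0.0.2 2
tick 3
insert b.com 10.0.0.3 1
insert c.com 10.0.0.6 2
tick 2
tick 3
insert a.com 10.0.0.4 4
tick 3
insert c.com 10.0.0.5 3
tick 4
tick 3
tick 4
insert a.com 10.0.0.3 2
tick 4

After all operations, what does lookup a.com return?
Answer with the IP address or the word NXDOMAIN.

Op 1: insert a.com -> 10.0.0.5 (expiry=0+2=2). clock=0
Op 2: tick 4 -> clock=4. purged={a.com}
Op 3: tick 2 -> clock=6.
Op 4: insert a.com -> 10.0.0.5 (expiry=6+1=7). clock=6
Op 5: tick 2 -> clock=8. purged={a.com}
Op 6: insert c.com -> 10.0.0.2 (expiry=8+2=10). clock=8
Op 7: tick 3 -> clock=11. purged={c.com}
Op 8: insert b.com -> 10.0.0.3 (expiry=11+1=12). clock=11
Op 9: insert c.com -> 10.0.0.6 (expiry=11+2=13). clock=11
Op 10: tick 2 -> clock=13. purged={b.com,c.com}
Op 11: tick 3 -> clock=16.
Op 12: insert a.com -> 10.0.0.4 (expiry=16+4=20). clock=16
Op 13: tick 3 -> clock=19.
Op 14: insert c.com -> 10.0.0.5 (expiry=19+3=22). clock=19
Op 15: tick 4 -> clock=23. purged={a.com,c.com}
Op 16: tick 3 -> clock=26.
Op 17: tick 4 -> clock=30.
Op 18: insert a.com -> 10.0.0.3 (expiry=30+2=32). clock=30
Op 19: tick 4 -> clock=34. purged={a.com}
lookup a.com: not in cache (expired or never inserted)

Answer: NXDOMAIN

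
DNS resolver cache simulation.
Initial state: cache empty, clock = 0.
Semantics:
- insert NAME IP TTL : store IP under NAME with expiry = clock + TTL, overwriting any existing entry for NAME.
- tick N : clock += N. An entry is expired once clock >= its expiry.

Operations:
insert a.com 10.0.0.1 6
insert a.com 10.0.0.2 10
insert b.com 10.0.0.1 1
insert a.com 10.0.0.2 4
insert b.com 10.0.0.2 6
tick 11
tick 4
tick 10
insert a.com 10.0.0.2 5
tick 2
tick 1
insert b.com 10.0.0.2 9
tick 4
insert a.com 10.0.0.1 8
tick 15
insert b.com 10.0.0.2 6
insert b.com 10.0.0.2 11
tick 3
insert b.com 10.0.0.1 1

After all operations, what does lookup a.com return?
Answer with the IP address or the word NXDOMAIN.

Op 1: insert a.com -> 10.0.0.1 (expiry=0+6=6). clock=0
Op 2: insert a.com -> 10.0.0.2 (expiry=0+10=10). clock=0
Op 3: insert b.com -> 10.0.0.1 (expiry=0+1=1). clock=0
Op 4: insert a.com -> 10.0.0.2 (expiry=0+4=4). clock=0
Op 5: insert b.com -> 10.0.0.2 (expiry=0+6=6). clock=0
Op 6: tick 11 -> clock=11. purged={a.com,b.com}
Op 7: tick 4 -> clock=15.
Op 8: tick 10 -> clock=25.
Op 9: insert a.com -> 10.0.0.2 (expiry=25+5=30). clock=25
Op 10: tick 2 -> clock=27.
Op 11: tick 1 -> clock=28.
Op 12: insert b.com -> 10.0.0.2 (expiry=28+9=37). clock=28
Op 13: tick 4 -> clock=32. purged={a.com}
Op 14: insert a.com -> 10.0.0.1 (expiry=32+8=40). clock=32
Op 15: tick 15 -> clock=47. purged={a.com,b.com}
Op 16: insert b.com -> 10.0.0.2 (expiry=47+6=53). clock=47
Op 17: insert b.com -> 10.0.0.2 (expiry=47+11=58). clock=47
Op 18: tick 3 -> clock=50.
Op 19: insert b.com -> 10.0.0.1 (expiry=50+1=51). clock=50
lookup a.com: not in cache (expired or never inserted)

Answer: NXDOMAIN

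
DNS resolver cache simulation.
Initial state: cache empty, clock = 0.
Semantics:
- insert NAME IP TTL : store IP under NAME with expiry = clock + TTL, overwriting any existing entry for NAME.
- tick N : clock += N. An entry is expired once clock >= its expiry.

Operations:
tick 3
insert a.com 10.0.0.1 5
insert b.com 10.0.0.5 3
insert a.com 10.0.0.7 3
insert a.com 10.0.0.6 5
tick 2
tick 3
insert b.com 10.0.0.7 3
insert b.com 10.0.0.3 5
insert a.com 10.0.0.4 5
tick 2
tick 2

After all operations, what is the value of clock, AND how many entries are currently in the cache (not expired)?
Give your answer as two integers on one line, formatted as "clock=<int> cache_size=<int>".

Answer: clock=12 cache_size=2

Derivation:
Op 1: tick 3 -> clock=3.
Op 2: insert a.com -> 10.0.0.1 (expiry=3+5=8). clock=3
Op 3: insert b.com -> 10.0.0.5 (expiry=3+3=6). clock=3
Op 4: insert a.com -> 10.0.0.7 (expiry=3+3=6). clock=3
Op 5: insert a.com -> 10.0.0.6 (expiry=3+5=8). clock=3
Op 6: tick 2 -> clock=5.
Op 7: tick 3 -> clock=8. purged={a.com,b.com}
Op 8: insert b.com -> 10.0.0.7 (expiry=8+3=11). clock=8
Op 9: insert b.com -> 10.0.0.3 (expiry=8+5=13). clock=8
Op 10: insert a.com -> 10.0.0.4 (expiry=8+5=13). clock=8
Op 11: tick 2 -> clock=10.
Op 12: tick 2 -> clock=12.
Final clock = 12
Final cache (unexpired): {a.com,b.com} -> size=2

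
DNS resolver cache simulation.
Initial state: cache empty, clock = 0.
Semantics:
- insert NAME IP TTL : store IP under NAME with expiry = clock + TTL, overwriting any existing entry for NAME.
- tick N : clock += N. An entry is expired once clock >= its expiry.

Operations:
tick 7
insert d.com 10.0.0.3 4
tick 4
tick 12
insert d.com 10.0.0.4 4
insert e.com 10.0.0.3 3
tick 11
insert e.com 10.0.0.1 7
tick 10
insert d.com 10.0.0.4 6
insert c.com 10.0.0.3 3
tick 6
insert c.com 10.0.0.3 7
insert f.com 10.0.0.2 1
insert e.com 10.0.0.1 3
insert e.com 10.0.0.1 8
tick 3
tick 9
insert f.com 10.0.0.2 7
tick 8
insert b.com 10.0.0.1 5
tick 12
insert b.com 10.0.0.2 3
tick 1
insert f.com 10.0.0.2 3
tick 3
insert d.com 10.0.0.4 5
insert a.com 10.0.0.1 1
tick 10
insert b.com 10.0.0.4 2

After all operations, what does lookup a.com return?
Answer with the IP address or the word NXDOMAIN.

Op 1: tick 7 -> clock=7.
Op 2: insert d.com -> 10.0.0.3 (expiry=7+4=11). clock=7
Op 3: tick 4 -> clock=11. purged={d.com}
Op 4: tick 12 -> clock=23.
Op 5: insert d.com -> 10.0.0.4 (expiry=23+4=27). clock=23
Op 6: insert e.com -> 10.0.0.3 (expiry=23+3=26). clock=23
Op 7: tick 11 -> clock=34. purged={d.com,e.com}
Op 8: insert e.com -> 10.0.0.1 (expiry=34+7=41). clock=34
Op 9: tick 10 -> clock=44. purged={e.com}
Op 10: insert d.com -> 10.0.0.4 (expiry=44+6=50). clock=44
Op 11: insert c.com -> 10.0.0.3 (expiry=44+3=47). clock=44
Op 12: tick 6 -> clock=50. purged={c.com,d.com}
Op 13: insert c.com -> 10.0.0.3 (expiry=50+7=57). clock=50
Op 14: insert f.com -> 10.0.0.2 (expiry=50+1=51). clock=50
Op 15: insert e.com -> 10.0.0.1 (expiry=50+3=53). clock=50
Op 16: insert e.com -> 10.0.0.1 (expiry=50+8=58). clock=50
Op 17: tick 3 -> clock=53. purged={f.com}
Op 18: tick 9 -> clock=62. purged={c.com,e.com}
Op 19: insert f.com -> 10.0.0.2 (expiry=62+7=69). clock=62
Op 20: tick 8 -> clock=70. purged={f.com}
Op 21: insert b.com -> 10.0.0.1 (expiry=70+5=75). clock=70
Op 22: tick 12 -> clock=82. purged={b.com}
Op 23: insert b.com -> 10.0.0.2 (expiry=82+3=85). clock=82
Op 24: tick 1 -> clock=83.
Op 25: insert f.com -> 10.0.0.2 (expiry=83+3=86). clock=83
Op 26: tick 3 -> clock=86. purged={b.com,f.com}
Op 27: insert d.com -> 10.0.0.4 (expiry=86+5=91). clock=86
Op 28: insert a.com -> 10.0.0.1 (expiry=86+1=87). clock=86
Op 29: tick 10 -> clock=96. purged={a.com,d.com}
Op 30: insert b.com -> 10.0.0.4 (expiry=96+2=98). clock=96
lookup a.com: not in cache (expired or never inserted)

Answer: NXDOMAIN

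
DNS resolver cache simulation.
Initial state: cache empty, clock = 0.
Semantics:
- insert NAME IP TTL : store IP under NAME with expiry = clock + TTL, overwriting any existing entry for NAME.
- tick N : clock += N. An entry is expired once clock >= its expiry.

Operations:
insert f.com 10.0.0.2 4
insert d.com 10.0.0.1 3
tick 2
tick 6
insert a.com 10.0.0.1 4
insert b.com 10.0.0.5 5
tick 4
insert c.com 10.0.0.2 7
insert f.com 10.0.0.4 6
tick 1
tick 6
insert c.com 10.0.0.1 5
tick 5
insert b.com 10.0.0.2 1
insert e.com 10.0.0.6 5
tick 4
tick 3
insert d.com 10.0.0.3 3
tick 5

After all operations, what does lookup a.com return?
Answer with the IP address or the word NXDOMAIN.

Answer: NXDOMAIN

Derivation:
Op 1: insert f.com -> 10.0.0.2 (expiry=0+4=4). clock=0
Op 2: insert d.com -> 10.0.0.1 (expiry=0+3=3). clock=0
Op 3: tick 2 -> clock=2.
Op 4: tick 6 -> clock=8. purged={d.com,f.com}
Op 5: insert a.com -> 10.0.0.1 (expiry=8+4=12). clock=8
Op 6: insert b.com -> 10.0.0.5 (expiry=8+5=13). clock=8
Op 7: tick 4 -> clock=12. purged={a.com}
Op 8: insert c.com -> 10.0.0.2 (expiry=12+7=19). clock=12
Op 9: insert f.com -> 10.0.0.4 (expiry=12+6=18). clock=12
Op 10: tick 1 -> clock=13. purged={b.com}
Op 11: tick 6 -> clock=19. purged={c.com,f.com}
Op 12: insert c.com -> 10.0.0.1 (expiry=19+5=24). clock=19
Op 13: tick 5 -> clock=24. purged={c.com}
Op 14: insert b.com -> 10.0.0.2 (expiry=24+1=25). clock=24
Op 15: insert e.com -> 10.0.0.6 (expiry=24+5=29). clock=24
Op 16: tick 4 -> clock=28. purged={b.com}
Op 17: tick 3 -> clock=31. purged={e.com}
Op 18: insert d.com -> 10.0.0.3 (expiry=31+3=34). clock=31
Op 19: tick 5 -> clock=36. purged={d.com}
lookup a.com: not in cache (expired or never inserted)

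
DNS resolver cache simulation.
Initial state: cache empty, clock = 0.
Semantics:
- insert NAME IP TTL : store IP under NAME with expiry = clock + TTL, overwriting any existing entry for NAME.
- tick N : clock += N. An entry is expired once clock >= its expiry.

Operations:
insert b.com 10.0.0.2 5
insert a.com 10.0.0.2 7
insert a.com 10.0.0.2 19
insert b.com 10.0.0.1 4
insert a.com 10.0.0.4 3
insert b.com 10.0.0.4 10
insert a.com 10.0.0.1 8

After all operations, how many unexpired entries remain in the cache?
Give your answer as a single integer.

Answer: 2

Derivation:
Op 1: insert b.com -> 10.0.0.2 (expiry=0+5=5). clock=0
Op 2: insert a.com -> 10.0.0.2 (expiry=0+7=7). clock=0
Op 3: insert a.com -> 10.0.0.2 (expiry=0+19=19). clock=0
Op 4: insert b.com -> 10.0.0.1 (expiry=0+4=4). clock=0
Op 5: insert a.com -> 10.0.0.4 (expiry=0+3=3). clock=0
Op 6: insert b.com -> 10.0.0.4 (expiry=0+10=10). clock=0
Op 7: insert a.com -> 10.0.0.1 (expiry=0+8=8). clock=0
Final cache (unexpired): {a.com,b.com} -> size=2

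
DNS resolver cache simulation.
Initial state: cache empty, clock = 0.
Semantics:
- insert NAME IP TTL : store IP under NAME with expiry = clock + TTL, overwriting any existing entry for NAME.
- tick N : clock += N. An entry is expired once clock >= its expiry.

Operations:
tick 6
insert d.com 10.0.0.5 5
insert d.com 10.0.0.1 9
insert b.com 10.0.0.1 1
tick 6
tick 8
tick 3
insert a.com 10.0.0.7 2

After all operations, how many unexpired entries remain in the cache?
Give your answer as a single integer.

Answer: 1

Derivation:
Op 1: tick 6 -> clock=6.
Op 2: insert d.com -> 10.0.0.5 (expiry=6+5=11). clock=6
Op 3: insert d.com -> 10.0.0.1 (expiry=6+9=15). clock=6
Op 4: insert b.com -> 10.0.0.1 (expiry=6+1=7). clock=6
Op 5: tick 6 -> clock=12. purged={b.com}
Op 6: tick 8 -> clock=20. purged={d.com}
Op 7: tick 3 -> clock=23.
Op 8: insert a.com -> 10.0.0.7 (expiry=23+2=25). clock=23
Final cache (unexpired): {a.com} -> size=1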